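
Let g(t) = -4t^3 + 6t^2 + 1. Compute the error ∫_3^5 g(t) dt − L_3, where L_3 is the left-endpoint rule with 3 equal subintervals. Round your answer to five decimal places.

-92.44444

Exact integral: ∫_3^5 g(t) dt = -346.
L_3 ≈ -253.5555556.
Error ≈ -346 − (-253.5555556) ≈ -92.44444.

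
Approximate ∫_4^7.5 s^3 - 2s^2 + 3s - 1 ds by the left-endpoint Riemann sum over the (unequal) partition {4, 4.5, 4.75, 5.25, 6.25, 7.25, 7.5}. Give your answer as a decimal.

Subinterval widths: 0.5, 0.25, 0.5, 1, 1, 0.25.
Left endpoints: 4, 4.5, 4.75, 5.25, 6.25, 7.25.
f(4) = 43, f(4.5) = 63.125, f(4.75) = 75.296875, f(5.25) = 104.328125, f(6.25) = 183.765625, f(7.25) = 296.703125.
Sum = Σ Δs_i · f(s_i).
Sum = 437.19921875.

437.19921875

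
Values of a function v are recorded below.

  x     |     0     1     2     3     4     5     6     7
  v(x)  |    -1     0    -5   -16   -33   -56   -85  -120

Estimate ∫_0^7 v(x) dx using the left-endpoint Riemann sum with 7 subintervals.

Δx = 1.
Sum = 1·[(-1) + 0 + (-5) + (-16) + (-33) + (-56) + (-85)] = -196.

-196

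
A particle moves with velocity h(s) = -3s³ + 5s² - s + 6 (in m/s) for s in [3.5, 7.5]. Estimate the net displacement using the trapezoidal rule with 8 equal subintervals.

-1634.25

Δs = (7.5 − 3.5)/8 = 0.5.
h(3.5) = -64.875, h(4) = -110, h(4.5) = -170.625, h(5) = -249, h(5.5) = -347.375, h(6) = -468, h(6.5) = -613.125, h(7) = -785, h(7.5) = -985.875.
T_8 = (Δs/2)·[h(s_0) + 2h(s_1) + ... + 2h(s_{7}) + h(s_8)].
Sum = -1634.25.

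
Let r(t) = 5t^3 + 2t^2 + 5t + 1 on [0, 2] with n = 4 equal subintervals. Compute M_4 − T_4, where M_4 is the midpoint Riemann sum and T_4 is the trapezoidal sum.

-2.125

M_4 = 36.625.
T_4 = 38.75.
M_4 − T_4 = -2.125.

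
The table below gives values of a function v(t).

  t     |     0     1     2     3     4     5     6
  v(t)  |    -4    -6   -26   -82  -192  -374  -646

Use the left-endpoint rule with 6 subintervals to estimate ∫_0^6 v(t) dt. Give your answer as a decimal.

-684

Δt = 1.
Sum = 1·[(-4) + (-6) + (-26) + (-82) + (-192) + (-374)] = -684.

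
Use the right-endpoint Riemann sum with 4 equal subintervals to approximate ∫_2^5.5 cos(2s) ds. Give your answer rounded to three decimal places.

0.199

Δs = (5.5 − 2)/4 = 0.875.
Right endpoints: 2.875, 3.75, 4.625, 5.5.
f(2.875) ≈ 0.861, f(3.75) ≈ 0.347, f(4.625) ≈ -0.985, f(5.5) ≈ 0.004.
Sum = Δs · [f(2.875) + f(3.75) + f(4.625) + f(5.5)].
Sum ≈ 0.199.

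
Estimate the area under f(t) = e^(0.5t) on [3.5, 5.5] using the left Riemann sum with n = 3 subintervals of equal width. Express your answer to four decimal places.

16.6628

Δt = (5.5 − 3.5)/3 = 2/3.
Left endpoints: 3.5, 25/6, 29/6.
f(3.5) ≈ 5.7546, f(25/6) ≈ 8.0312, f(29/6) ≈ 11.2084.
Sum = Δt · [f(3.5) + f(25/6) + f(29/6)].
Sum ≈ 16.6628.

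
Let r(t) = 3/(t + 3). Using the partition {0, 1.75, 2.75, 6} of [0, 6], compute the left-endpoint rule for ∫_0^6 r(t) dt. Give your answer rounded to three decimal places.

4.077

Subinterval widths: 1.75, 1, 3.25.
Left endpoints: 0, 1.75, 2.75.
r(0) = 1, r(1.75) = 12/19, r(2.75) = 12/23.
Sum = Σ Δt_i · r(t_i).
Sum ≈ 4.077.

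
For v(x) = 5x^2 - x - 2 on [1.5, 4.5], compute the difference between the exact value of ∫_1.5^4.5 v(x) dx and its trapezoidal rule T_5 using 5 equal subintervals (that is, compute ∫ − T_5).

Exact integral: ∫_1.5^4.5 v(x) dx = 131.25.
T_5 = 132.15.
Error = 131.25 − 132.15 = -0.9.

-0.9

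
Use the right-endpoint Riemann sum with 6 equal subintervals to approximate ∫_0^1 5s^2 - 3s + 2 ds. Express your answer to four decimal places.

Δs = (1 − 0)/6 = 1/6.
Right endpoints: 1/6, 1/3, 0.5, 2/3, 5/6, 1.
f(1/6) = 59/36, f(1/3) = 14/9, f(0.5) = 1.75, f(2/3) = 20/9, f(5/6) = 107/36, f(1) = 4.
Sum = Δs · [f(1/6) + f(1/3) + f(0.5) + ...].
Sum ≈ 2.3565.

2.3565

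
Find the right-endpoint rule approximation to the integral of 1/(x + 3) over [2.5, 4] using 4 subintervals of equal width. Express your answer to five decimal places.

0.23400

Δx = (4 − 2.5)/4 = 0.375.
Right endpoints: 2.875, 3.25, 3.625, 4.
f(2.875) = 8/47, f(3.25) = 0.16, f(3.625) = 8/53, f(4) = 1/7.
Sum = Δx · [f(2.875) + f(3.25) + f(3.625) + f(4)].
Sum ≈ 0.23400.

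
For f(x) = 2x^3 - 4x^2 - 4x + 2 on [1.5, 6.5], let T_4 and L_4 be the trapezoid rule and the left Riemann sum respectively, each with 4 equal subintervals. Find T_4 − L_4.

226.5625

T_4 = 484.375.
L_4 = 257.8125.
T_4 − L_4 = 226.5625.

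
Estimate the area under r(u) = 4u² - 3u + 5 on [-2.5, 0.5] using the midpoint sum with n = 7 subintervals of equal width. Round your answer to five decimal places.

44.81633

Δu = (0.5 − (-2.5))/7 = 3/7.
Midpoints: -16/7, -13/7, -10/7, -1, -4/7, -1/7, 2/7.
r(-16/7) = 1605/49, r(-13/7) = 1194/49, r(-10/7) = 855/49, r(-1) = 12, r(-4/7) = 393/49, r(-1/7) = 270/49, r(2/7) = 219/49.
Sum = Δu · [r(-16/7) + r(-13/7) + r(-10/7) + ...].
Sum ≈ 44.81633.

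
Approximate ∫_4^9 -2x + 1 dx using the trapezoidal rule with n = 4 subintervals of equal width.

Δx = (9 − 4)/4 = 1.25.
f(4) = -7, f(5.25) = -9.5, f(6.5) = -12, f(7.75) = -14.5, f(9) = -17.
T_4 = (Δx/2)·[f(x_0) + 2f(x_1) + 2f(x_2) + 2f(x_3) + f(x_4)].
Sum = -60.

-60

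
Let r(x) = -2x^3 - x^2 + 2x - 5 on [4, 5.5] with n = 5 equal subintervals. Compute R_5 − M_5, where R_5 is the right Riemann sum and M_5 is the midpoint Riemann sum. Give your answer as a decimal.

R_5 = -389.97.
M_5 = -356.574375.
R_5 − M_5 = -33.395625.

-33.395625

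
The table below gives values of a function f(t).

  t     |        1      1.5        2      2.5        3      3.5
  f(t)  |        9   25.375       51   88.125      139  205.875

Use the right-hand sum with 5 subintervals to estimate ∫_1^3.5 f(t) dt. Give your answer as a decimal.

Δt = 0.5.
Sum = 0.5·[25.375 + 51 + 88.125 + 139 + 205.875] = 254.6875.

254.6875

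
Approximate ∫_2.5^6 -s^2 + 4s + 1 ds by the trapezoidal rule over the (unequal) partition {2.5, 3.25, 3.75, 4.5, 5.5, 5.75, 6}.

Subinterval widths: 0.75, 0.5, 0.75, 1, 0.25, 0.25.
f(2.5) = 4.75, f(3.25) = 3.4375, f(3.75) = 1.9375, f(4.5) = -1.25, f(5.5) = -7.25, f(5.75) = -9.0625, f(6) = -11.
On each subinterval the trapezoid contributes (Δs_i/2)·[f(s_{i-1}) + f(s_i)].
Sum = -4.125.

-4.125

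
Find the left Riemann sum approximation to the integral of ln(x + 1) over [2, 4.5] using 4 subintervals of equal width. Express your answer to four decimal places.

3.3859

Δx = (4.5 − 2)/4 = 0.625.
Left endpoints: 2, 2.625, 3.25, 3.875.
f(2) ≈ 1.0986, f(2.625) ≈ 1.2879, f(3.25) ≈ 1.4469, f(3.875) ≈ 1.5841.
Sum = Δx · [f(2) + f(2.625) + f(3.25) + f(3.875)].
Sum ≈ 3.3859.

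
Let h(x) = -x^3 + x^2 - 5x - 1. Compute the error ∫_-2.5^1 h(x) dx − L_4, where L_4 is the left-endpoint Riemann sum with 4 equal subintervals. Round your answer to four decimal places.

-18.6781

Exact integral: ∫_-2.5^1 h(x) dx ≈ 24.682292.
L_4 ≈ 43.360352.
Error ≈ 24.682292 − 43.360352 ≈ -18.6781.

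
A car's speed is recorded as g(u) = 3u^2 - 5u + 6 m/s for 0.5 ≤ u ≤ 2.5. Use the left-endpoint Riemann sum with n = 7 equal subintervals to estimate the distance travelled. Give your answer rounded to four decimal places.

11.4388

Δu = (2.5 − 0.5)/7 = 2/7.
Left endpoints: 0.5, 11/14, 15/14, 19/14, 23/14, 27/14, 31/14.
g(0.5) = 4.25, g(11/14) = 769/196, g(15/14) = 801/196, g(19/14) = 929/196, g(23/14) = 1153/196, g(27/14) = 1473/196, g(31/14) = 1889/196.
Sum = Δu · [g(0.5) + g(11/14) + g(15/14) + ...].
Sum ≈ 11.4388.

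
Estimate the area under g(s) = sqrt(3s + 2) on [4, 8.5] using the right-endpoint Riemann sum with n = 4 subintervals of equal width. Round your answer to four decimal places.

Δs = (8.5 − 4)/4 = 1.125.
Right endpoints: 5.125, 6.25, 7.375, 8.5.
g(5.125) ≈ 4.1683, g(6.25) ≈ 4.5552, g(7.375) ≈ 4.9117, g(8.5) ≈ 5.2440.
Sum = Δs · [g(5.125) + g(6.25) + g(7.375) + g(8.5)].
Sum ≈ 21.2392.

21.2392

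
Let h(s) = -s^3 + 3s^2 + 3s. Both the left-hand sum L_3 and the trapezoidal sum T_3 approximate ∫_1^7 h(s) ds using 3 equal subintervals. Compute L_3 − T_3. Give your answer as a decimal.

L_3 = -42.
T_3 = -222.
L_3 − T_3 = 180.

180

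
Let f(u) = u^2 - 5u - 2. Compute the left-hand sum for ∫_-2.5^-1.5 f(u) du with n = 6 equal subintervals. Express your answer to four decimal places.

Δu = (-1.5 − (-2.5))/6 = 1/6.
Left endpoints: -2.5, -7/3, -13/6, -2, -11/6, -5/3.
f(-2.5) = 16.75, f(-7/3) = 136/9, f(-13/6) = 487/36, f(-2) = 12, f(-11/6) = 379/36, f(-5/3) = 82/9.
Sum = Δu · [f(-2.5) + f(-7/3) + f(-13/6) + ...].
Sum ≈ 12.8380.

12.8380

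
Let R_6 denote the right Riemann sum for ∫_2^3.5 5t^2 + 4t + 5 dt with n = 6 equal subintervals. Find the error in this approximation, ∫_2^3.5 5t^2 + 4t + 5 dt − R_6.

-5.984375

Exact integral: ∫_2^3.5 f(t) dt = 82.125.
R_6 = 88.109375.
Error = 82.125 − 88.109375 = -5.984375.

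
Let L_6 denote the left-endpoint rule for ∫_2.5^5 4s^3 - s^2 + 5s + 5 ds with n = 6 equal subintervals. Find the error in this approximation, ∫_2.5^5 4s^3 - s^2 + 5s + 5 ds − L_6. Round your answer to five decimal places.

86.66088

Exact integral: ∫_2.5^5 f(s) ds ≈ 608.8541667.
L_6 ≈ 522.1932870.
Error ≈ 608.8541667 − 522.1932870 ≈ 86.66088.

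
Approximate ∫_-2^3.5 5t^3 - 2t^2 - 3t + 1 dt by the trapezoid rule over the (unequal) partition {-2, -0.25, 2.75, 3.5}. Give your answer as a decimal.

Subinterval widths: 1.75, 3, 0.75.
f(-2) = -41, f(-0.25) = 1.546875, f(2.75) = 81.609375, f(3.5) = 180.375.
On each subinterval the trapezoid contributes (Δt_i/2)·[f(t_{i-1}) + f(t_i)].
Sum = 188.45703125.

188.45703125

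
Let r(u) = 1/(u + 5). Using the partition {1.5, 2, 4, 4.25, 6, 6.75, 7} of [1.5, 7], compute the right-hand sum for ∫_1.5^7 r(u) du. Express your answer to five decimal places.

0.56443

Subinterval widths: 0.5, 2, 0.25, 1.75, 0.75, 0.25.
Right endpoints: 2, 4, 4.25, 6, 6.75, 7.
r(2) = 1/7, r(4) = 1/9, r(4.25) = 4/37, r(6) = 1/11, r(6.75) = 4/47, r(7) = 1/12.
Sum = Σ Δu_i · r(u_i).
Sum ≈ 0.56443.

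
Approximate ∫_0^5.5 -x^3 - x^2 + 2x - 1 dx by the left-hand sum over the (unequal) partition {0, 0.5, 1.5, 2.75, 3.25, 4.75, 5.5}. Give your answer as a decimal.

Subinterval widths: 0.5, 1, 1.25, 0.5, 1.5, 0.75.
Left endpoints: 0, 0.5, 1.5, 2.75, 3.25, 4.75.
f(0) = -1, f(0.5) = -0.375, f(1.5) = -3.625, f(2.75) = -23.859375, f(3.25) = -39.390625, f(4.75) = -121.234375.
Sum = Σ Δx_i · f(x_i).
Sum = -167.34765625.

-167.34765625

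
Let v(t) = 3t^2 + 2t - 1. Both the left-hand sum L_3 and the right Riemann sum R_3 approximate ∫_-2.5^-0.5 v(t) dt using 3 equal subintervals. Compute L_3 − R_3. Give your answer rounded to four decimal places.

L_3 ≈ 12.611111.
R_3 ≈ 3.277778.
L_3 − R_3 ≈ 9.3333.

9.3333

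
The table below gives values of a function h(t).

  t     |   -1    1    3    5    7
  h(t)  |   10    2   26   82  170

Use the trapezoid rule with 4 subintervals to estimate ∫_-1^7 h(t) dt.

Δt = 2.
T_4 = (2/2)·[10 + 2·2 + 2·26 + 2·82 + 170] = 400.

400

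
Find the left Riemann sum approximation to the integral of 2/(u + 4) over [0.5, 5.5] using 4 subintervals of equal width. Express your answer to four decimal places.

Δu = (5.5 − 0.5)/4 = 1.25.
Left endpoints: 0.5, 1.75, 3, 4.25.
f(0.5) = 4/9, f(1.75) = 8/23, f(3) = 2/7, f(4.25) = 8/33.
Sum = Δu · [f(0.5) + f(1.75) + f(3) + f(4.25)].
Sum ≈ 1.6505.

1.6505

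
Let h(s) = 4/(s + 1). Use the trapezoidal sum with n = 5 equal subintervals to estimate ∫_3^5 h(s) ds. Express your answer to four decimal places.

1.6237

Δs = (5 − 3)/5 = 0.4.
h(3) = 1, h(3.4) = 10/11, h(3.8) = 5/6, h(4.2) = 10/13, h(4.6) = 5/7, h(5) = 2/3.
T_5 = (Δs/2)·[h(s_0) + 2h(s_1) + ... + 2h(s_{4}) + h(s_5)].
Sum ≈ 1.6237.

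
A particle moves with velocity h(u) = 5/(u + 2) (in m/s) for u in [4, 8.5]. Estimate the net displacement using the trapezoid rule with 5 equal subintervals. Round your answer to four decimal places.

Δu = (8.5 − 4)/5 = 0.9.
h(4) = 5/6, h(4.9) = 50/69, h(5.8) = 25/39, h(6.7) = 50/87, h(7.6) = 25/48, h(8.5) = 10/21.
T_5 = (Δu/2)·[h(u_0) + 2h(u_1) + ... + 2h(u_{4}) + h(u_5)].
Sum ≈ 2.8044.

2.8044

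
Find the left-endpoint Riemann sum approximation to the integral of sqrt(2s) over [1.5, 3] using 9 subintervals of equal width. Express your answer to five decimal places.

Δs = (3 − 1.5)/9 = 1/6.
Left endpoints: 1.5, 5/3, 11/6, 2, 13/6, 7/3, 2.5, 8/3, 17/6.
f(1.5) ≈ 1.73205, f(5/3) ≈ 1.82574, f(11/6) ≈ 1.91485, f(2) ≈ 2.00000, f(13/6) ≈ 2.08167, f(7/3) ≈ 2.16025, f(2.5) ≈ 2.23607, f(8/3) ≈ 2.30940, f(17/6) ≈ 2.38048.
Sum = Δs · [f(1.5) + f(5/3) + f(11/6) + ...].
Sum ≈ 3.10675.

3.10675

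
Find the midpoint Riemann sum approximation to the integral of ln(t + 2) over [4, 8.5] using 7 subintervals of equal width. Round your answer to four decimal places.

9.4401

Δt = (8.5 − 4)/7 = 9/14.
Midpoints: 121/28, 139/28, 157/28, 6.25, 193/28, 211/28, 229/28.
f(121/28) ≈ 1.8439, f(139/28) ≈ 1.9408, f(157/28) ≈ 2.0291, f(6.25) ≈ 2.1102, f(193/28) ≈ 2.1852, f(211/28) ≈ 2.2550, f(229/28) ≈ 2.3203.
Sum = Δt · [f(121/28) + f(139/28) + f(157/28) + ...].
Sum ≈ 9.4401.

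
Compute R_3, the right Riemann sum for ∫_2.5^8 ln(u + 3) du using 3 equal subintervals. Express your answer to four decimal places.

12.1108

Δu = (8 − 2.5)/3 = 11/6.
Right endpoints: 13/3, 37/6, 8.
f(13/3) ≈ 1.9924, f(37/6) ≈ 2.2156, f(8) ≈ 2.3979.
Sum = Δu · [f(13/3) + f(37/6) + f(8)].
Sum ≈ 12.1108.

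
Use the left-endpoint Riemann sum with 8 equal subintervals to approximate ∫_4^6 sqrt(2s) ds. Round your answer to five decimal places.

Δs = (6 − 4)/8 = 0.25.
Left endpoints: 4, 4.25, 4.5, 4.75, 5, 5.25, 5.5, 5.75.
f(4) ≈ 2.82843, f(4.25) ≈ 2.91548, f(4.5) ≈ 3.00000, f(4.75) ≈ 3.08221, f(5) ≈ 3.16228, f(5.25) ≈ 3.24037, f(5.5) ≈ 3.31662, f(5.75) ≈ 3.39116.
Sum = Δs · [f(4) + f(4.25) + f(4.5) + ...].
Sum ≈ 6.23414.

6.23414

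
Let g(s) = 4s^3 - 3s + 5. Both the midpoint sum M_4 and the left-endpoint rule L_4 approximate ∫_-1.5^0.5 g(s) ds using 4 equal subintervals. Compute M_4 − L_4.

M_4 = 8.25.
L_4 = 5.5.
M_4 − L_4 = 2.75.

2.75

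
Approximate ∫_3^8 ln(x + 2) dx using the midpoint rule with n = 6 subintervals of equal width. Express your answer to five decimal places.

9.98155

Δx = (8 − 3)/6 = 5/6.
Midpoints: 41/12, 4.25, 61/12, 71/12, 6.75, 91/12.
f(41/12) ≈ 1.68948, f(4.25) ≈ 1.83258, f(61/12) ≈ 1.95774, f(71/12) ≈ 2.06897, f(6.75) ≈ 2.16905, f(91/12) ≈ 2.26003.
Sum = Δx · [f(41/12) + f(4.25) + f(61/12) + ...].
Sum ≈ 9.98155.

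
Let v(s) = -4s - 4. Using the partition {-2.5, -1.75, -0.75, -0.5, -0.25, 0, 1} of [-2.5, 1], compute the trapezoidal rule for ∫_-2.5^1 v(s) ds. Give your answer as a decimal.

Subinterval widths: 0.75, 1, 0.25, 0.25, 0.25, 1.
v(-2.5) = 6, v(-1.75) = 3, v(-0.75) = -1, v(-0.5) = -2, v(-0.25) = -3, v(0) = -4, v(1) = -8.
On each subinterval the trapezoid contributes (Δs_i/2)·[v(s_{i-1}) + v(s_i)].
Sum = -3.5.

-3.5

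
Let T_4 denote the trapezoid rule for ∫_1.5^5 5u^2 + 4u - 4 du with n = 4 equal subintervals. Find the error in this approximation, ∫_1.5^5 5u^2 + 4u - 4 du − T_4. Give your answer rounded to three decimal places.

Exact integral: ∫_1.5^5 f(u) du ≈ 234.20833.
T_4 = 236.44140625.
Error ≈ 234.20833 − 236.44140625 ≈ -2.233.

-2.233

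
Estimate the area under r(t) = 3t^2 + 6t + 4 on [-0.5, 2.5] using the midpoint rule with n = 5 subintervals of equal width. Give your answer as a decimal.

Δt = (2.5 − (-0.5))/5 = 0.6.
Midpoints: -0.2, 0.4, 1, 1.6, 2.2.
r(-0.2) = 2.92, r(0.4) = 6.88, r(1) = 13, r(1.6) = 21.28, r(2.2) = 31.72.
Sum = Δt · [r(-0.2) + r(0.4) + r(1) + r(1.6) + r(2.2)].
Sum = 45.48.

45.48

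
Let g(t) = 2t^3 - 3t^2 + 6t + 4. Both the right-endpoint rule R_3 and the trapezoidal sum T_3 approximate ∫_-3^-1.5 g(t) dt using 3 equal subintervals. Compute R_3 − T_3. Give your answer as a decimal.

19.125

R_3 = -57.75.
T_3 = -76.875.
R_3 − T_3 = 19.125.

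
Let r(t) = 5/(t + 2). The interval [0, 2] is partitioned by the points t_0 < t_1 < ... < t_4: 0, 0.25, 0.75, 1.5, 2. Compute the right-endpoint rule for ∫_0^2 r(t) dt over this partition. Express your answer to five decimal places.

3.16108

Subinterval widths: 0.25, 0.5, 0.75, 0.5.
Right endpoints: 0.25, 0.75, 1.5, 2.
r(0.25) = 20/9, r(0.75) = 20/11, r(1.5) = 10/7, r(2) = 1.25.
Sum = Σ Δt_i · r(t_i).
Sum ≈ 3.16108.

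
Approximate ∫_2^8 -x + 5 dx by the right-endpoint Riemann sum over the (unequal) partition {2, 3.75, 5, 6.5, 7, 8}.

-4.0625

Subinterval widths: 1.75, 1.25, 1.5, 0.5, 1.
Right endpoints: 3.75, 5, 6.5, 7, 8.
f(3.75) = 1.25, f(5) = 0, f(6.5) = -1.5, f(7) = -2, f(8) = -3.
Sum = Σ Δx_i · f(x_i).
Sum = -4.0625.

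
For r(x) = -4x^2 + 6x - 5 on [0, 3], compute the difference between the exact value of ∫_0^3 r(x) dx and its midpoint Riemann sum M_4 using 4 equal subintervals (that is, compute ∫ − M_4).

-0.5625

Exact integral: ∫_0^3 r(x) dx = -24.
M_4 = -23.4375.
Error = -24 − (-23.4375) = -0.5625.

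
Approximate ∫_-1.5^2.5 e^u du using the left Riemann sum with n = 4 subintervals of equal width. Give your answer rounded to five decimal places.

Δu = (2.5 − (-1.5))/4 = 1.
Left endpoints: -1.5, -0.5, 0.5, 1.5.
f(-1.5) ≈ 0.22313, f(-0.5) ≈ 0.60653, f(0.5) ≈ 1.64872, f(1.5) ≈ 4.48169.
Sum = Δu · [f(-1.5) + f(-0.5) + f(0.5) + f(1.5)].
Sum ≈ 6.96007.

6.96007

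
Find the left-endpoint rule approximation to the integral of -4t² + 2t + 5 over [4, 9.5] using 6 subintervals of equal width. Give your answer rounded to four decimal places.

-828.0810

Δt = (9.5 − 4)/6 = 11/12.
Left endpoints: 4, 59/12, 35/6, 6.75, 23/3, 103/12.
f(4) = -51, f(59/12) = -2947/36, f(35/6) = -1075/9, f(6.75) = -163.75, f(23/3) = -1933/9, f(103/12) = -9811/36.
Sum = Δt · [f(4) + f(59/12) + f(35/6) + ...].
Sum ≈ -828.0810.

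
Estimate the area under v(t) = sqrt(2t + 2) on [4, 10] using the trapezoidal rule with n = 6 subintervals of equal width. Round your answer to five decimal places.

23.84688

Δt = (10 − 4)/6 = 1.
v(4) ≈ 3.16228, v(5) ≈ 3.46410, v(6) ≈ 3.74166, v(7) ≈ 4.00000, v(8) ≈ 4.24264, v(9) ≈ 4.47214, v(10) ≈ 4.69042.
T_6 = (Δt/2)·[v(t_0) + 2v(t_1) + ... + 2v(t_{5}) + v(t_6)].
Sum ≈ 23.84688.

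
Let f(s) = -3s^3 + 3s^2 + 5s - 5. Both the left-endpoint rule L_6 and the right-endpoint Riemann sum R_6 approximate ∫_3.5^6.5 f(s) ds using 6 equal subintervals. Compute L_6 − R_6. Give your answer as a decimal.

L_6 = -792.1875.
R_6 = -1087.3125.
L_6 − R_6 = 295.125.

295.125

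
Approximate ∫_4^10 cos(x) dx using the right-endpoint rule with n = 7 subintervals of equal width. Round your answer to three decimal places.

0.120

Δx = (10 − 4)/7 = 6/7.
Right endpoints: 34/7, 40/7, 46/7, 52/7, 58/7, 64/7, 10.
f(34/7) ≈ 0.144, f(40/7) ≈ 0.842, f(46/7) ≈ 0.959, f(52/7) ≈ 0.413, f(58/7) ≈ -0.418, f(64/7) ≈ -0.961, f(10) ≈ -0.839.
Sum = Δx · [f(34/7) + f(40/7) + f(46/7) + ...].
Sum ≈ 0.120.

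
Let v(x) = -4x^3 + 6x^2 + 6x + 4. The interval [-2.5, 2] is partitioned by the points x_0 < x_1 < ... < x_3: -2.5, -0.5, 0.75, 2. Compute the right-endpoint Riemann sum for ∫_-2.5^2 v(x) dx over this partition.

28.734375

Subinterval widths: 2, 1.25, 1.25.
Right endpoints: -0.5, 0.75, 2.
v(-0.5) = 3, v(0.75) = 10.1875, v(2) = 8.
Sum = Σ Δx_i · v(x_i).
Sum = 28.734375.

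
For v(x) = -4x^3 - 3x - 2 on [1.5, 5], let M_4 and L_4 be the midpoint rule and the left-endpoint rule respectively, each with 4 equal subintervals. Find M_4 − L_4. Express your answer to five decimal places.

-191.31055

M_4 ≈ -652.3535156.
L_4 = -461.04296875.
M_4 − L_4 ≈ -191.31055.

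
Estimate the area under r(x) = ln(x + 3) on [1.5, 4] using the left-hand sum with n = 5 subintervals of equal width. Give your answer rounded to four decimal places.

4.2409

Δx = (4 − 1.5)/5 = 0.5.
Left endpoints: 1.5, 2, 2.5, 3, 3.5.
r(1.5) ≈ 1.5041, r(2) ≈ 1.6094, r(2.5) ≈ 1.7047, r(3) ≈ 1.7918, r(3.5) ≈ 1.8718.
Sum = Δx · [r(1.5) + r(2) + r(2.5) + r(3) + r(3.5)].
Sum ≈ 4.2409.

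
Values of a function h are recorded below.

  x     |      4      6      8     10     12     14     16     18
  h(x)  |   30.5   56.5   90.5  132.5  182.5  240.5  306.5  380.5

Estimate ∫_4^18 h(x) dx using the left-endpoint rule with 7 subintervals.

Δx = 2.
Sum = 2·[30.5 + 56.5 + 90.5 + 132.5 + 182.5 + 240.5 + 306.5] = 2079.

2079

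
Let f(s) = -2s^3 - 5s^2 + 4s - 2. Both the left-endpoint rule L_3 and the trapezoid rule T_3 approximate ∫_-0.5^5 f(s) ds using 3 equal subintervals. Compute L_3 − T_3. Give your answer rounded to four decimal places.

L_3 ≈ -216.842593.
T_3 ≈ -539.509259.
L_3 − T_3 ≈ 322.6667.

322.6667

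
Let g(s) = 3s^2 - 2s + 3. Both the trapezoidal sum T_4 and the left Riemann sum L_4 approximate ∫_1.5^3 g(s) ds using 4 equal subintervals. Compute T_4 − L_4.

3.234375

T_4 = 21.48046875.
L_4 = 18.24609375.
T_4 − L_4 = 3.234375.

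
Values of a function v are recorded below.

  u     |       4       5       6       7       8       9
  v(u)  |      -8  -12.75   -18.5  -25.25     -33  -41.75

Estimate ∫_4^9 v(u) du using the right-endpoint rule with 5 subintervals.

-131.25

Δu = 1.
Sum = 1·[(-12.75) + (-18.5) + (-25.25) + (-33) + (-41.75)] = -131.25.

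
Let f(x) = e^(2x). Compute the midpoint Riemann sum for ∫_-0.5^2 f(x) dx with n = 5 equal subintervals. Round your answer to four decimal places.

Δx = (2 − (-0.5))/5 = 0.5.
Midpoints: -0.25, 0.25, 0.75, 1.25, 1.75.
f(-0.25) ≈ 0.6065, f(0.25) ≈ 1.6487, f(0.75) ≈ 4.4817, f(1.25) ≈ 12.1825, f(1.75) ≈ 33.1155.
Sum = Δx · [f(-0.25) + f(0.25) + f(0.75) + f(1.25) + f(1.75)].
Sum ≈ 26.0174.

26.0174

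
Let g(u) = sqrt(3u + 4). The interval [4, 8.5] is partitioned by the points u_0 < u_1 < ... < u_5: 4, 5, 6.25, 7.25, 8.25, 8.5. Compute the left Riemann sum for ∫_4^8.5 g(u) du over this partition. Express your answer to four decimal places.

Subinterval widths: 1, 1.25, 1, 1, 0.25.
Left endpoints: 4, 5, 6.25, 7.25, 8.25.
g(4) ≈ 4.0000, g(5) ≈ 4.3589, g(6.25) ≈ 4.7697, g(7.25) ≈ 5.0744, g(8.25) ≈ 5.3619.
Sum = Σ Δu_i · g(u_i).
Sum ≈ 20.6332.

20.6332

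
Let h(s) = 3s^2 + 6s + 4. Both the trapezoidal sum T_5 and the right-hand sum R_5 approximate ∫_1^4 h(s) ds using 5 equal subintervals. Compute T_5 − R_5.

-18.9

T_5 = 120.54.
R_5 = 139.44.
T_5 − R_5 = -18.9.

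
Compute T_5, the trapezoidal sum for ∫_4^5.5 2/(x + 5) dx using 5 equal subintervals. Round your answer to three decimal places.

0.308

Δx = (5.5 − 4)/5 = 0.3.
f(4) = 2/9, f(4.3) = 20/93, f(4.6) = 5/24, f(4.9) = 20/99, f(5.2) = 10/51, f(5.5) = 4/21.
T_5 = (Δx/2)·[f(x_0) + 2f(x_1) + ... + 2f(x_{4}) + f(x_5)].
Sum ≈ 0.308.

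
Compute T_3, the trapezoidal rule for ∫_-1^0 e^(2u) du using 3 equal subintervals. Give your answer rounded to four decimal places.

Δu = (0 − (-1))/3 = 1/3.
f(-1) ≈ 0.1353, f(-2/3) ≈ 0.2636, f(-1/3) ≈ 0.5134, f(0) ≈ 1.0000.
T_3 = (Δu/2)·[f(u_0) + 2f(u_1) + 2f(u_2) + f(u_3)].
Sum ≈ 0.4482.

0.4482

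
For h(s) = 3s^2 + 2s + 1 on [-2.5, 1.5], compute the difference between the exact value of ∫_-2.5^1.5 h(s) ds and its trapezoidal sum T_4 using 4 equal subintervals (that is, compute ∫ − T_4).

-2

Exact integral: ∫_-2.5^1.5 h(s) ds = 19.
T_4 = 21.
Error = 19 − 21 = -2.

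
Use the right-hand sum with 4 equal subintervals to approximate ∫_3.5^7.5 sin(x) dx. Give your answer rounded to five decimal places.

Δx = (7.5 − 3.5)/4 = 1.
Right endpoints: 4.5, 5.5, 6.5, 7.5.
f(4.5) ≈ -0.97753, f(5.5) ≈ -0.70554, f(6.5) ≈ 0.21512, f(7.5) ≈ 0.93800.
Sum = Δx · [f(4.5) + f(5.5) + f(6.5) + f(7.5)].
Sum ≈ -0.52995.

-0.52995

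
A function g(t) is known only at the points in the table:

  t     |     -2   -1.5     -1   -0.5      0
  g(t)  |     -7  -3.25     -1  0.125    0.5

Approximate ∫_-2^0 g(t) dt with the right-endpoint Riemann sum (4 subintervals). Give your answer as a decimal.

-1.8125

Δt = 0.5.
Sum = 0.5·[(-3.25) + (-1) + 0.125 + 0.5] = -1.8125.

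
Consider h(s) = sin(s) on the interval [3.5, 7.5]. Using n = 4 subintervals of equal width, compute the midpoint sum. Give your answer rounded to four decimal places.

-1.3382

Δs = (7.5 − 3.5)/4 = 1.
Midpoints: 4, 5, 6, 7.
h(4) ≈ -0.7568, h(5) ≈ -0.9589, h(6) ≈ -0.2794, h(7) ≈ 0.6570.
Sum = Δs · [h(4) + h(5) + h(6) + h(7)].
Sum ≈ -1.3382.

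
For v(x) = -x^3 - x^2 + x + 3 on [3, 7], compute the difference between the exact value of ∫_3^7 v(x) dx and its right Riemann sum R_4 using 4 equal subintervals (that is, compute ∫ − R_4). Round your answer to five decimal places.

Exact integral: ∫_3^7 v(x) dx ≈ -653.3333333.
R_4 = -840.
Error ≈ -653.3333333 − (-840) ≈ 186.66667.

186.66667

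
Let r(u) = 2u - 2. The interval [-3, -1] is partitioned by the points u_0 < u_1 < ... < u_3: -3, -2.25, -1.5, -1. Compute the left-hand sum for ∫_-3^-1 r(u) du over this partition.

Subinterval widths: 0.75, 0.75, 0.5.
Left endpoints: -3, -2.25, -1.5.
r(-3) = -8, r(-2.25) = -6.5, r(-1.5) = -5.
Sum = Σ Δu_i · r(u_i).
Sum = -13.375.

-13.375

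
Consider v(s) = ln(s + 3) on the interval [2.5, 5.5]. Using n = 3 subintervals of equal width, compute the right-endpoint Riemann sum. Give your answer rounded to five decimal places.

6.02677

Δs = (5.5 − 2.5)/3 = 1.
Right endpoints: 3.5, 4.5, 5.5.
v(3.5) ≈ 1.87180, v(4.5) ≈ 2.01490, v(5.5) ≈ 2.14007.
Sum = Δs · [v(3.5) + v(4.5) + v(5.5)].
Sum ≈ 6.02677.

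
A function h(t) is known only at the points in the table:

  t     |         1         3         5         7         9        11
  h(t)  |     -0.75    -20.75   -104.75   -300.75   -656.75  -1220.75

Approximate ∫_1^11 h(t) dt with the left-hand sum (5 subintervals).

-2167.5

Δt = 2.
Sum = 2·[(-0.75) + (-20.75) + (-104.75) + (-300.75) + (-656.75)] = -2167.5.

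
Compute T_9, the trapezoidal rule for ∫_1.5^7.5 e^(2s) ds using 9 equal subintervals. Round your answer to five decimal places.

1869762.61232

Δs = (7.5 − 1.5)/9 = 2/3.
f(1.5) ≈ 20.08554, f(13/6) ≈ 76.19786, f(17/6) ≈ 289.06936, f(3.5) ≈ 1096.63316, f(25/6) ≈ 4160.26201, f(29/6) ≈ 15782.65240, f(5.5) ≈ 59874.14172, f(37/6) ≈ 227142.60915, f(41/6) ≈ 861703.62383, f(7.5) ≈ 3269017.37247.
T_9 = (Δs/2)·[f(s_0) + 2f(s_1) + ... + 2f(s_{8}) + f(s_9)].
Sum ≈ 1869762.61232.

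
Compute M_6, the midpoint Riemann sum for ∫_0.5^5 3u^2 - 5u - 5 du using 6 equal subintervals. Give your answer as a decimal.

Δu = (5 − 0.5)/6 = 0.75.
Midpoints: 0.875, 1.625, 2.375, 3.125, 3.875, 4.625.
f(0.875) = -7.078125, f(1.625) = -5.203125, f(2.375) = 0.046875, f(3.125) = 8.671875, f(3.875) = 20.671875, f(4.625) = 36.046875.
Sum = Δu · [f(0.875) + f(1.625) + f(2.375) + ...].
Sum = 39.8671875.

39.8671875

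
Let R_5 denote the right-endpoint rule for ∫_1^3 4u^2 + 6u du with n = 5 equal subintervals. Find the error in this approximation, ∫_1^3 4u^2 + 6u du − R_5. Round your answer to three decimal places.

Exact integral: ∫_1^3 f(u) du ≈ 58.66667.
R_5 = 67.68.
Error ≈ 58.66667 − 67.68 ≈ -9.013.

-9.013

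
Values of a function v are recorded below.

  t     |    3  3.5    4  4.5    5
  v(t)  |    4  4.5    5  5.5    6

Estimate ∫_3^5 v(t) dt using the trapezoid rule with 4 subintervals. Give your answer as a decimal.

10

Δt = 0.5.
T_4 = (0.5/2)·[4 + 2·4.5 + 2·5 + 2·5.5 + 6] = 10.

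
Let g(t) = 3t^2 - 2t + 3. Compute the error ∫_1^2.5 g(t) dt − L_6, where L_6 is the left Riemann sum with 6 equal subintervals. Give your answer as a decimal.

1.546875

Exact integral: ∫_1^2.5 g(t) dt = 13.875.
L_6 = 12.328125.
Error = 13.875 − 12.328125 = 1.546875.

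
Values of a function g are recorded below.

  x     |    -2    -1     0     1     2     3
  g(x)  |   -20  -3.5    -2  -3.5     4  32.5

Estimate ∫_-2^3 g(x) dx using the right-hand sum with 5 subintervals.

27.5

Δx = 1.
Sum = 1·[(-3.5) + (-2) + (-3.5) + 4 + 32.5] = 27.5.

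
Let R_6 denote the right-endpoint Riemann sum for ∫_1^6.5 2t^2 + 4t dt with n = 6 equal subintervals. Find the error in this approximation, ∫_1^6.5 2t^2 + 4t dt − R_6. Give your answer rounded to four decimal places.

-49.4363

Exact integral: ∫_1^6.5 f(t) dt ≈ 264.916667.
R_6 ≈ 314.353009.
Error ≈ 264.916667 − 314.353009 ≈ -49.4363.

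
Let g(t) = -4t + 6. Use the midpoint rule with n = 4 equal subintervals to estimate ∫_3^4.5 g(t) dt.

-13.5

Δt = (4.5 − 3)/4 = 0.375.
Midpoints: 3.1875, 3.5625, 3.9375, 4.3125.
g(3.1875) = -6.75, g(3.5625) = -8.25, g(3.9375) = -9.75, g(4.3125) = -11.25.
Sum = Δt · [g(3.1875) + g(3.5625) + g(3.9375) + g(4.3125)].
Sum = -13.5.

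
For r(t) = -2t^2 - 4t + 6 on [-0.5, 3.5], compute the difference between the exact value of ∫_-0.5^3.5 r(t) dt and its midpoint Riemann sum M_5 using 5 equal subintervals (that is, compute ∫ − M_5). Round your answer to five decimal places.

-0.42667

Exact integral: ∫_-0.5^3.5 r(t) dt ≈ -28.6666667.
M_5 = -28.24.
Error ≈ -28.6666667 − (-28.24) ≈ -0.42667.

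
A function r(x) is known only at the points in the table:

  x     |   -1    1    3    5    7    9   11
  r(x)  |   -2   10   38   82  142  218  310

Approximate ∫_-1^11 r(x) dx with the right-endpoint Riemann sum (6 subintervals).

1600

Δx = 2.
Sum = 2·[10 + 38 + 82 + 142 + 218 + 310] = 1600.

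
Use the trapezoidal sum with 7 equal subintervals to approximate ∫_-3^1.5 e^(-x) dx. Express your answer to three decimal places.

Δx = (1.5 − (-3))/7 = 9/14.
f(-3) ≈ 20.086, f(-33/14) ≈ 10.561, f(-12/7) ≈ 5.553, f(-15/14) ≈ 2.920, f(-3/7) ≈ 1.535, f(3/14) ≈ 0.807, f(6/7) ≈ 0.424, f(1.5) ≈ 0.223.
T_7 = (Δx/2)·[f(x_0) + 2f(x_1) + ... + 2f(x_{6}) + f(x_7)].
Sum ≈ 20.542.

20.542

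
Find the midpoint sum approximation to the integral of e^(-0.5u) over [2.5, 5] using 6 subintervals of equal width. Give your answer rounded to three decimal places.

Δu = (5 − 2.5)/6 = 5/12.
Midpoints: 65/24, 3.125, 85/24, 95/24, 4.375, 115/24.
f(65/24) ≈ 0.258, f(3.125) ≈ 0.210, f(85/24) ≈ 0.170, f(95/24) ≈ 0.138, f(4.375) ≈ 0.112, f(115/24) ≈ 0.091.
Sum = Δu · [f(65/24) + f(3.125) + f(85/24) + ...].
Sum ≈ 0.408.

0.408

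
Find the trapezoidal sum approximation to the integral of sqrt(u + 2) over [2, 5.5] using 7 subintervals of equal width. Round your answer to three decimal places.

8.358

Δu = (5.5 − 2)/7 = 0.5.
f(2) ≈ 2.000, f(2.5) ≈ 2.121, f(3) ≈ 2.236, f(3.5) ≈ 2.345, f(4) ≈ 2.449, f(4.5) ≈ 2.550, f(5) ≈ 2.646, f(5.5) ≈ 2.739.
T_7 = (Δu/2)·[f(u_0) + 2f(u_1) + ... + 2f(u_{6}) + f(u_7)].
Sum ≈ 8.358.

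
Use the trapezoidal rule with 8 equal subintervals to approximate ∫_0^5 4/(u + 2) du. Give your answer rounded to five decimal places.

5.04064

Δu = (5 − 0)/8 = 0.625.
f(0) = 2, f(0.625) = 32/21, f(1.25) = 16/13, f(1.875) = 32/31, f(2.5) = 8/9, f(3.125) = 32/41, f(3.75) = 16/23, f(4.375) = 32/51, f(5) = 4/7.
T_8 = (Δu/2)·[f(u_0) + 2f(u_1) + ... + 2f(u_{7}) + f(u_8)].
Sum ≈ 5.04064.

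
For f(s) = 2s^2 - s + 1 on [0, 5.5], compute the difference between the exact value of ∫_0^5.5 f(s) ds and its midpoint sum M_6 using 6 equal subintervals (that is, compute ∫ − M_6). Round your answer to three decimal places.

0.770

Exact integral: ∫_0^5.5 f(s) ds ≈ 101.29167.
M_6 ≈ 100.52141.
Error ≈ 101.29167 − 100.52141 ≈ 0.770.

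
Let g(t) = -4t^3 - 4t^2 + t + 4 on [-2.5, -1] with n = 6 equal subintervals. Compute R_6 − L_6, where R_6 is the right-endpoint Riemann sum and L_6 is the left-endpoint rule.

R_6 = 17.703125.
L_6 = 26.703125.
R_6 − L_6 = -9.

-9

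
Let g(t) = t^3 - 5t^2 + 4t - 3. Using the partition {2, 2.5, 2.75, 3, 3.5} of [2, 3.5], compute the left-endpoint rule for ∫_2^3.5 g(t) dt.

-12.41015625

Subinterval widths: 0.5, 0.25, 0.25, 0.5.
Left endpoints: 2, 2.5, 2.75, 3.
g(2) = -7, g(2.5) = -8.625, g(2.75) = -9.015625, g(3) = -9.
Sum = Σ Δt_i · g(t_i).
Sum = -12.41015625.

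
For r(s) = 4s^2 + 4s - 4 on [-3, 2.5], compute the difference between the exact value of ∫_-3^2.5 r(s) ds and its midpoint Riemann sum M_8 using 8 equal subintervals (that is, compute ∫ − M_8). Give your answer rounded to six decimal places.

0.866536

Exact integral: ∫_-3^2.5 r(s) ds ≈ 29.33333333.
M_8 ≈ 28.46679688.
Error ≈ 29.33333333 − 28.46679688 ≈ 0.866536.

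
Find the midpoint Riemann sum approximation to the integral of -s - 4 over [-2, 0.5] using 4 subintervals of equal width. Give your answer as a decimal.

-8.125

Δs = (0.5 − (-2))/4 = 0.625.
Midpoints: -1.6875, -1.0625, -0.4375, 0.1875.
f(-1.6875) = -2.3125, f(-1.0625) = -2.9375, f(-0.4375) = -3.5625, f(0.1875) = -4.1875.
Sum = Δs · [f(-1.6875) + f(-1.0625) + f(-0.4375) + f(0.1875)].
Sum = -8.125.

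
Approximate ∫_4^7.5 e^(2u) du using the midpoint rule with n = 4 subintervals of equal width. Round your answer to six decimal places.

Δu = (7.5 − 4)/4 = 0.875.
Midpoints: 4.4375, 5.3125, 6.1875, 7.0625.
f(4.4375) ≈ 7150.946467, f(5.3125) ≈ 41150.855678, f(6.1875) ≈ 236806.824203, f(7.0625) ≈ 1362729.184253.
Sum = Δu · [f(4.4375) + f(5.3125) + f(6.1875) + f(7.0625)].
Sum ≈ 1441858.084276.

1441858.084276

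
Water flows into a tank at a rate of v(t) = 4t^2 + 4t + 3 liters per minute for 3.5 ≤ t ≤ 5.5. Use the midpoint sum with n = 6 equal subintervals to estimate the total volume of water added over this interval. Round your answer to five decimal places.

206.59259

Δt = (5.5 − 3.5)/6 = 1/3.
Midpoints: 11/3, 4, 13/3, 14/3, 5, 16/3.
v(11/3) = 643/9, v(4) = 83, v(13/3) = 859/9, v(14/3) = 979/9, v(5) = 123, v(16/3) = 1243/9.
Sum = Δt · [v(11/3) + v(4) + v(13/3) + ...].
Sum ≈ 206.59259.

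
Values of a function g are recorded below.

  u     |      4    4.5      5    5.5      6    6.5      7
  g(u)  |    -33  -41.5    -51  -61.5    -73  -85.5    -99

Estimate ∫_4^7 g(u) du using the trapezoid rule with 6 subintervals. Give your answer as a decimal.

-189.25

Δu = 0.5.
T_6 = (0.5/2)·[(-33) + 2·(-41.5) + 2·(-51) + 2·(-61.5) + 2·(-73) + 2·(-85.5) + (-99)] = -189.25.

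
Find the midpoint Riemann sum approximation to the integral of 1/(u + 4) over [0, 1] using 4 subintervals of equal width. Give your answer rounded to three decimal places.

Δu = (1 − 0)/4 = 0.25.
Midpoints: 0.125, 0.375, 0.625, 0.875.
f(0.125) = 8/33, f(0.375) = 8/35, f(0.625) = 8/37, f(0.875) = 8/39.
Sum = Δu · [f(0.125) + f(0.375) + f(0.625) + f(0.875)].
Sum ≈ 0.223.

0.223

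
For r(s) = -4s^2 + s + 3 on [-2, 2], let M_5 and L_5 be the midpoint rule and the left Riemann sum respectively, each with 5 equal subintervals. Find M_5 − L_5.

4.16

M_5 = -8.48.
L_5 = -12.64.
M_5 − L_5 = 4.16.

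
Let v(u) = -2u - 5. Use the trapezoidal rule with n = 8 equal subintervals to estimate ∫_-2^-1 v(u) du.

-2

Δu = (-1 − (-2))/8 = 0.125.
v(-2) = -1, v(-1.875) = -1.25, v(-1.75) = -1.5, v(-1.625) = -1.75, v(-1.5) = -2, v(-1.375) = -2.25, v(-1.25) = -2.5, v(-1.125) = -2.75, v(-1) = -3.
T_8 = (Δu/2)·[v(u_0) + 2v(u_1) + ... + 2v(u_{7}) + v(u_8)].
Sum = -2.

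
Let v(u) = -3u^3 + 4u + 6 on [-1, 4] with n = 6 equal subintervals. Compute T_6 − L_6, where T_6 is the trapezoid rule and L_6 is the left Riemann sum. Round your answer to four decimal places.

-72.9167

T_6 = -139.0625.
L_6 ≈ -66.145833.
T_6 − L_6 ≈ -72.9167.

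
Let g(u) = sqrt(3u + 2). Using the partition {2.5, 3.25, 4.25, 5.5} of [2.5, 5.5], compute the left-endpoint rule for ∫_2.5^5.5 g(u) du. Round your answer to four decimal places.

Subinterval widths: 0.75, 1, 1.25.
Left endpoints: 2.5, 3.25, 4.25.
g(2.5) ≈ 3.0822, g(3.25) ≈ 3.4278, g(4.25) ≈ 3.8406.
Sum = Σ Δu_i · g(u_i).
Sum ≈ 10.5402.

10.5402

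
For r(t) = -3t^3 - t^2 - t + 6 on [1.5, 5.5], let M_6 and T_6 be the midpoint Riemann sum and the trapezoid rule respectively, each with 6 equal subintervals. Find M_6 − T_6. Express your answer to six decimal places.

M_6 ≈ -722.01851852.
T_6 ≈ -736.46296296.
M_6 − T_6 ≈ 14.444444.

14.444444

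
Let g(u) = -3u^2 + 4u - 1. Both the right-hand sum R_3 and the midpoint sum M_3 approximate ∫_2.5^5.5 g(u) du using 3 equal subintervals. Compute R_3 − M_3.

-32.25

R_3 = -137.25.
M_3 = -105.
R_3 − M_3 = -32.25.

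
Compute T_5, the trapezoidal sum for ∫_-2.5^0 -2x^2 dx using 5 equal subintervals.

Δx = (0 − (-2.5))/5 = 0.5.
f(-2.5) = -12.5, f(-2) = -8, f(-1.5) = -4.5, f(-1) = -2, f(-0.5) = -0.5, f(0) = 0.
T_5 = (Δx/2)·[f(x_0) + 2f(x_1) + ... + 2f(x_{4}) + f(x_5)].
Sum = -10.625.

-10.625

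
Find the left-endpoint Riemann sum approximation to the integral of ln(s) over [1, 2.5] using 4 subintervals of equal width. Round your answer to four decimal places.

0.6119

Δs = (2.5 − 1)/4 = 0.375.
Left endpoints: 1, 1.375, 1.75, 2.125.
f(1) ≈ 0.0000, f(1.375) ≈ 0.3185, f(1.75) ≈ 0.5596, f(2.125) ≈ 0.7538.
Sum = Δs · [f(1) + f(1.375) + f(1.75) + f(2.125)].
Sum ≈ 0.6119.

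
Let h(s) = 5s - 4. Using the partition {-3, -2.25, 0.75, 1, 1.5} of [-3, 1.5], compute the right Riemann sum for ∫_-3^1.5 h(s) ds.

-10.1875

Subinterval widths: 0.75, 3, 0.25, 0.5.
Right endpoints: -2.25, 0.75, 1, 1.5.
h(-2.25) = -15.25, h(0.75) = -0.25, h(1) = 1, h(1.5) = 3.5.
Sum = Σ Δs_i · h(s_i).
Sum = -10.1875.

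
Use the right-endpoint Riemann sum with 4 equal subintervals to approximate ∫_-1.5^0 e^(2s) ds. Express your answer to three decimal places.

0.675

Δs = (0 − (-1.5))/4 = 0.375.
Right endpoints: -1.125, -0.75, -0.375, 0.
f(-1.125) ≈ 0.105, f(-0.75) ≈ 0.223, f(-0.375) ≈ 0.472, f(0) ≈ 1.000.
Sum = Δs · [f(-1.125) + f(-0.75) + f(-0.375) + f(0)].
Sum ≈ 0.675.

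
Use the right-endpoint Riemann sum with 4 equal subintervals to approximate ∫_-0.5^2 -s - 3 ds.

-10.15625

Δs = (2 − (-0.5))/4 = 0.625.
Right endpoints: 0.125, 0.75, 1.375, 2.
f(0.125) = -3.125, f(0.75) = -3.75, f(1.375) = -4.375, f(2) = -5.
Sum = Δs · [f(0.125) + f(0.75) + f(1.375) + f(2)].
Sum = -10.15625.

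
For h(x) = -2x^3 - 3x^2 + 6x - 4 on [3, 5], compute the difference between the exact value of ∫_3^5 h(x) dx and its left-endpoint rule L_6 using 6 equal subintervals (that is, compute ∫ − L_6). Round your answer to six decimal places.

-37.666667

Exact integral: ∫_3^5 h(x) dx = -330.
L_6 ≈ -292.33333333.
Error ≈ -330 − (-292.33333333) ≈ -37.666667.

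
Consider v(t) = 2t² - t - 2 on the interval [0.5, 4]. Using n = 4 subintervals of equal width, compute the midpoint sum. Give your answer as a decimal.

27.26171875

Δt = (4 − 0.5)/4 = 0.875.
Midpoints: 0.9375, 1.8125, 2.6875, 3.5625.
v(0.9375) = -1.1796875, v(1.8125) = 2.7578125, v(2.6875) = 9.7578125, v(3.5625) = 19.8203125.
Sum = Δt · [v(0.9375) + v(1.8125) + v(2.6875) + v(3.5625)].
Sum = 27.26171875.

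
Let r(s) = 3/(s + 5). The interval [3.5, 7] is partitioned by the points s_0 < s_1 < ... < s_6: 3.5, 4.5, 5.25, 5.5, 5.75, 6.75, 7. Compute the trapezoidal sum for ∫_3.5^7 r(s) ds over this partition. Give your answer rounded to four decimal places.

Subinterval widths: 1, 0.75, 0.25, 0.25, 1, 0.25.
r(3.5) = 6/17, r(4.5) = 6/19, r(5.25) = 12/41, r(5.5) = 2/7, r(5.75) = 12/43, r(6.75) = 12/47, r(7) = 0.25.
On each subinterval the trapezoid contributes (Δs_i/2)·[r(s_{i-1}) + r(s_i)].
Sum ≈ 1.0358.

1.0358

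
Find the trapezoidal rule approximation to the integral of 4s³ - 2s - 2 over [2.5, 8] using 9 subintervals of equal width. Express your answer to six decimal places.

4009.754630

Δs = (8 − 2.5)/9 = 11/18.
f(2.5) = 55.5, f(28/9) = 81814/729, f(67/18) = 286993/1458, f(13/3) = 8500/27, f(89/18) = 687635/1458, f(50/9) = 490442/729, f(37/6) = 49879/54, f(61/9) = 896584/729, f(133/18) = 2328175/1458, f(8) = 2030.
T_9 = (Δs/2)·[f(s_0) + 2f(s_1) + ... + 2f(s_{8}) + f(s_9)].
Sum ≈ 4009.754630.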